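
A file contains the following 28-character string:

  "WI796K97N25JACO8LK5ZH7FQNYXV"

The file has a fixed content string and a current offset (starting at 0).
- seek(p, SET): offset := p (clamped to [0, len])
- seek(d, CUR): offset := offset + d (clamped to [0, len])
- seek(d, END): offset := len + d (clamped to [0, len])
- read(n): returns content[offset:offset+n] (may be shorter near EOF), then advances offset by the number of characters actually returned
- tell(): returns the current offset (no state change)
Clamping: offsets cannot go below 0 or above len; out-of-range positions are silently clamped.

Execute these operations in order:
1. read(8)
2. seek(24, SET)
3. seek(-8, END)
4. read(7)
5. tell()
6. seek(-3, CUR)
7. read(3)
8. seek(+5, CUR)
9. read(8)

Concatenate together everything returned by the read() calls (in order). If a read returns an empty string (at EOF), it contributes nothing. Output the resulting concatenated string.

Answer: WI796K97H7FQNYXNYX

Derivation:
After 1 (read(8)): returned 'WI796K97', offset=8
After 2 (seek(24, SET)): offset=24
After 3 (seek(-8, END)): offset=20
After 4 (read(7)): returned 'H7FQNYX', offset=27
After 5 (tell()): offset=27
After 6 (seek(-3, CUR)): offset=24
After 7 (read(3)): returned 'NYX', offset=27
After 8 (seek(+5, CUR)): offset=28
After 9 (read(8)): returned '', offset=28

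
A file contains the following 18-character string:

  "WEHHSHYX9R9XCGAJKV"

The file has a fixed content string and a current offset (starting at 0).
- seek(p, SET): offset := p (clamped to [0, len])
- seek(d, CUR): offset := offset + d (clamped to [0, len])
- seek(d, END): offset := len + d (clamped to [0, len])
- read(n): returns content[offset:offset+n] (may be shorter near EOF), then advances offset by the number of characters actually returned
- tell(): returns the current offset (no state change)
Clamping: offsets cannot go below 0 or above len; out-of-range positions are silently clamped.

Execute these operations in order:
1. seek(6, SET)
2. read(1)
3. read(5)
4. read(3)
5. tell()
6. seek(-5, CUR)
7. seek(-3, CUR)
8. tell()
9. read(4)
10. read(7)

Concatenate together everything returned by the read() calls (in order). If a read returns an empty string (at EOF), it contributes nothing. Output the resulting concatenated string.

Answer: YX9R9XCGAX9R9XCGAJKV

Derivation:
After 1 (seek(6, SET)): offset=6
After 2 (read(1)): returned 'Y', offset=7
After 3 (read(5)): returned 'X9R9X', offset=12
After 4 (read(3)): returned 'CGA', offset=15
After 5 (tell()): offset=15
After 6 (seek(-5, CUR)): offset=10
After 7 (seek(-3, CUR)): offset=7
After 8 (tell()): offset=7
After 9 (read(4)): returned 'X9R9', offset=11
After 10 (read(7)): returned 'XCGAJKV', offset=18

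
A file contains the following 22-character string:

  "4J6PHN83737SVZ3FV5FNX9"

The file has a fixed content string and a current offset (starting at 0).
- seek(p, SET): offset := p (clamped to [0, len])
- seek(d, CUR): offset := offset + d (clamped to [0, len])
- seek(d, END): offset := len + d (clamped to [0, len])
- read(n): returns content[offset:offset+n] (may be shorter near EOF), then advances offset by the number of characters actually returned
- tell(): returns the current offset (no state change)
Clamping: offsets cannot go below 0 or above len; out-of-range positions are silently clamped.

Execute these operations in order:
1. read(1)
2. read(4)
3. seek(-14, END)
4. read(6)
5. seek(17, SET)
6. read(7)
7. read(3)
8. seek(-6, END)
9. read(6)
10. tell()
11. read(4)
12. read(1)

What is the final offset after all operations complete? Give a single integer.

Answer: 22

Derivation:
After 1 (read(1)): returned '4', offset=1
After 2 (read(4)): returned 'J6PH', offset=5
After 3 (seek(-14, END)): offset=8
After 4 (read(6)): returned '737SVZ', offset=14
After 5 (seek(17, SET)): offset=17
After 6 (read(7)): returned '5FNX9', offset=22
After 7 (read(3)): returned '', offset=22
After 8 (seek(-6, END)): offset=16
After 9 (read(6)): returned 'V5FNX9', offset=22
After 10 (tell()): offset=22
After 11 (read(4)): returned '', offset=22
After 12 (read(1)): returned '', offset=22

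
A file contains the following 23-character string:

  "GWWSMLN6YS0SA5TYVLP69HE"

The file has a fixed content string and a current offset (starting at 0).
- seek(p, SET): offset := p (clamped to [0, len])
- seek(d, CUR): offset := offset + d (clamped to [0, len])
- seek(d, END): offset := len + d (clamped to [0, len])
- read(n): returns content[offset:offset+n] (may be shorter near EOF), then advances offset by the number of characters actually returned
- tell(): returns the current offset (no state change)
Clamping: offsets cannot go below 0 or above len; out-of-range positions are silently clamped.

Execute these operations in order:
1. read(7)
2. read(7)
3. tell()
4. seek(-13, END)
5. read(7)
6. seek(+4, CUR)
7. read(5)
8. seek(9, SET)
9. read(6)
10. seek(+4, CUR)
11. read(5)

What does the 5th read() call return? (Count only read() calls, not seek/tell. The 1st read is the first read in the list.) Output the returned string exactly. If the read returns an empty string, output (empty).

After 1 (read(7)): returned 'GWWSMLN', offset=7
After 2 (read(7)): returned '6YS0SA5', offset=14
After 3 (tell()): offset=14
After 4 (seek(-13, END)): offset=10
After 5 (read(7)): returned '0SA5TYV', offset=17
After 6 (seek(+4, CUR)): offset=21
After 7 (read(5)): returned 'HE', offset=23
After 8 (seek(9, SET)): offset=9
After 9 (read(6)): returned 'S0SA5T', offset=15
After 10 (seek(+4, CUR)): offset=19
After 11 (read(5)): returned '69HE', offset=23

Answer: S0SA5T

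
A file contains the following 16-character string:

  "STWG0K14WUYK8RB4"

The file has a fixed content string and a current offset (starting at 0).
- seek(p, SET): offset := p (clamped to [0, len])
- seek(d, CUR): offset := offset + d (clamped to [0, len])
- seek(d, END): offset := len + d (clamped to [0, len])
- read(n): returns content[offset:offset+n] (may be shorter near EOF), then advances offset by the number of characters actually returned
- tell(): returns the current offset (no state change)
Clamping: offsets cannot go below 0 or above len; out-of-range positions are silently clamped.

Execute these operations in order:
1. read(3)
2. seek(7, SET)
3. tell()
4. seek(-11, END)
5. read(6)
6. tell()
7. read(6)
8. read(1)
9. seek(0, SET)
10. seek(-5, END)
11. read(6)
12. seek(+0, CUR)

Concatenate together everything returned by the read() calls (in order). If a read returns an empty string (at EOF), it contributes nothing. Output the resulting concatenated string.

Answer: STWK14WUYK8RB4K8RB4

Derivation:
After 1 (read(3)): returned 'STW', offset=3
After 2 (seek(7, SET)): offset=7
After 3 (tell()): offset=7
After 4 (seek(-11, END)): offset=5
After 5 (read(6)): returned 'K14WUY', offset=11
After 6 (tell()): offset=11
After 7 (read(6)): returned 'K8RB4', offset=16
After 8 (read(1)): returned '', offset=16
After 9 (seek(0, SET)): offset=0
After 10 (seek(-5, END)): offset=11
After 11 (read(6)): returned 'K8RB4', offset=16
After 12 (seek(+0, CUR)): offset=16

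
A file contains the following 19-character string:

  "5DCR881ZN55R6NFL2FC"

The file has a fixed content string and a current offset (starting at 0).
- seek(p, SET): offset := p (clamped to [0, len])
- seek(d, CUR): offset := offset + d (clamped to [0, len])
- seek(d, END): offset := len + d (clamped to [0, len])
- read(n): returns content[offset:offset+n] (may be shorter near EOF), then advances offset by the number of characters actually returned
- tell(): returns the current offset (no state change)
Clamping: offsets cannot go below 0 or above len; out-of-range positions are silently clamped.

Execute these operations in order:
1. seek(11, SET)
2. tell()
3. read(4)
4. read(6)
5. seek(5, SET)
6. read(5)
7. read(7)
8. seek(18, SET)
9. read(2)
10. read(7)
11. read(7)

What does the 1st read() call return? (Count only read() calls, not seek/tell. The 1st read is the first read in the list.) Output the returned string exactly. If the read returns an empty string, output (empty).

After 1 (seek(11, SET)): offset=11
After 2 (tell()): offset=11
After 3 (read(4)): returned 'R6NF', offset=15
After 4 (read(6)): returned 'L2FC', offset=19
After 5 (seek(5, SET)): offset=5
After 6 (read(5)): returned '81ZN5', offset=10
After 7 (read(7)): returned '5R6NFL2', offset=17
After 8 (seek(18, SET)): offset=18
After 9 (read(2)): returned 'C', offset=19
After 10 (read(7)): returned '', offset=19
After 11 (read(7)): returned '', offset=19

Answer: R6NF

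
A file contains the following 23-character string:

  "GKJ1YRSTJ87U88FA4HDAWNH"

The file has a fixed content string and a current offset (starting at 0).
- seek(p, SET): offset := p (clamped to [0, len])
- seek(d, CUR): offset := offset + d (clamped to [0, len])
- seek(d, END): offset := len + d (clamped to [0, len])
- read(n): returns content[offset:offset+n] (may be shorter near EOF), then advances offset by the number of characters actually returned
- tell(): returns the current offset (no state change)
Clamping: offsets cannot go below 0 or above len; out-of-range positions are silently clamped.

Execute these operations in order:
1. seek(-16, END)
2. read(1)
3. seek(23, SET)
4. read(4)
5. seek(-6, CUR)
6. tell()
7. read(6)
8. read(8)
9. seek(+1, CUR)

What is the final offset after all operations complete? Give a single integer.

Answer: 23

Derivation:
After 1 (seek(-16, END)): offset=7
After 2 (read(1)): returned 'T', offset=8
After 3 (seek(23, SET)): offset=23
After 4 (read(4)): returned '', offset=23
After 5 (seek(-6, CUR)): offset=17
After 6 (tell()): offset=17
After 7 (read(6)): returned 'HDAWNH', offset=23
After 8 (read(8)): returned '', offset=23
After 9 (seek(+1, CUR)): offset=23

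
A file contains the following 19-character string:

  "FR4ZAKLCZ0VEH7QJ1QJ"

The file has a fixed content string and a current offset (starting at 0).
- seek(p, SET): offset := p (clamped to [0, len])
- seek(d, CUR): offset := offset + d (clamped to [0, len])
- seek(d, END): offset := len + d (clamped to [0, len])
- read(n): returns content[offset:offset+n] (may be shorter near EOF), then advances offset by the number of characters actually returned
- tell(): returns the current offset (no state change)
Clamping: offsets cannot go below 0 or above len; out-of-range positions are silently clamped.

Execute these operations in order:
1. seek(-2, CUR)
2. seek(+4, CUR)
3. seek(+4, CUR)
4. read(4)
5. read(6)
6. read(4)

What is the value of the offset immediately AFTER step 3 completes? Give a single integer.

Answer: 8

Derivation:
After 1 (seek(-2, CUR)): offset=0
After 2 (seek(+4, CUR)): offset=4
After 3 (seek(+4, CUR)): offset=8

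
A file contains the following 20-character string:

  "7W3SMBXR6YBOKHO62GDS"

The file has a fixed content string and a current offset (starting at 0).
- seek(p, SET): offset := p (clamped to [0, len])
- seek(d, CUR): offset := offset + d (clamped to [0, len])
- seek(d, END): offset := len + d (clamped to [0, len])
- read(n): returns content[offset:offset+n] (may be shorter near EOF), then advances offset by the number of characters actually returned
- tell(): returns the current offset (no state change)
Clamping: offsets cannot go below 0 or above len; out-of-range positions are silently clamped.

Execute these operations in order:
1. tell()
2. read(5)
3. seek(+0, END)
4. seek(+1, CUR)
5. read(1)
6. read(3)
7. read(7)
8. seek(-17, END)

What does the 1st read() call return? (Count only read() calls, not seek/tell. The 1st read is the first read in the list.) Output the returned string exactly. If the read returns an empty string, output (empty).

After 1 (tell()): offset=0
After 2 (read(5)): returned '7W3SM', offset=5
After 3 (seek(+0, END)): offset=20
After 4 (seek(+1, CUR)): offset=20
After 5 (read(1)): returned '', offset=20
After 6 (read(3)): returned '', offset=20
After 7 (read(7)): returned '', offset=20
After 8 (seek(-17, END)): offset=3

Answer: 7W3SM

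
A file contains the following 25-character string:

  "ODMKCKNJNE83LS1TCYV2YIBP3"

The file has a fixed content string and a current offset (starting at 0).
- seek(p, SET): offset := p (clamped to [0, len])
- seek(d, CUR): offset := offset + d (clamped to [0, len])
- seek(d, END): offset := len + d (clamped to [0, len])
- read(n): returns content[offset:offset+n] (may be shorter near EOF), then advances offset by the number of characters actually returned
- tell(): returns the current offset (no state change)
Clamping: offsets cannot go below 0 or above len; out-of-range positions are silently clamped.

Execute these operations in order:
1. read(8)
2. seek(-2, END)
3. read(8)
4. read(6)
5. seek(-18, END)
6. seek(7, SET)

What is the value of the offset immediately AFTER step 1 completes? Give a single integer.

After 1 (read(8)): returned 'ODMKCKNJ', offset=8

Answer: 8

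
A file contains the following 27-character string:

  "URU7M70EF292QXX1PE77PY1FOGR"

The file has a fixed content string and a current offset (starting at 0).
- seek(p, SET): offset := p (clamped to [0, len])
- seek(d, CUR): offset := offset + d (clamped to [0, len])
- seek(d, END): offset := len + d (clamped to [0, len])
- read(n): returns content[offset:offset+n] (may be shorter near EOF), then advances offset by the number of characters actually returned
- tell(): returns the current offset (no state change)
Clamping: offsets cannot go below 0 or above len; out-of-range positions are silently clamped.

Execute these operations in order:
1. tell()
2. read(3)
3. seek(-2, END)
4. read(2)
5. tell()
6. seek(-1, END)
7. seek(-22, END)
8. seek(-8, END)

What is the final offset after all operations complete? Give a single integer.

After 1 (tell()): offset=0
After 2 (read(3)): returned 'URU', offset=3
After 3 (seek(-2, END)): offset=25
After 4 (read(2)): returned 'GR', offset=27
After 5 (tell()): offset=27
After 6 (seek(-1, END)): offset=26
After 7 (seek(-22, END)): offset=5
After 8 (seek(-8, END)): offset=19

Answer: 19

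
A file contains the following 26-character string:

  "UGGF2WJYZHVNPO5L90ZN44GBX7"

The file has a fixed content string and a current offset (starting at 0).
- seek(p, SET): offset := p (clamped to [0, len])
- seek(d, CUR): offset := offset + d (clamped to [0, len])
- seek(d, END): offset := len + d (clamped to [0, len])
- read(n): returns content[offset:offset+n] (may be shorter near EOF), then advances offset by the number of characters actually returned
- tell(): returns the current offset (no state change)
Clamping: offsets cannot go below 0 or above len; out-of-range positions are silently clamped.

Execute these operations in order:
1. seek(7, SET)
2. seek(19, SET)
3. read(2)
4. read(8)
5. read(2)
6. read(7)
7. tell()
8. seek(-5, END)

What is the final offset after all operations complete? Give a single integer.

Answer: 21

Derivation:
After 1 (seek(7, SET)): offset=7
After 2 (seek(19, SET)): offset=19
After 3 (read(2)): returned 'N4', offset=21
After 4 (read(8)): returned '4GBX7', offset=26
After 5 (read(2)): returned '', offset=26
After 6 (read(7)): returned '', offset=26
After 7 (tell()): offset=26
After 8 (seek(-5, END)): offset=21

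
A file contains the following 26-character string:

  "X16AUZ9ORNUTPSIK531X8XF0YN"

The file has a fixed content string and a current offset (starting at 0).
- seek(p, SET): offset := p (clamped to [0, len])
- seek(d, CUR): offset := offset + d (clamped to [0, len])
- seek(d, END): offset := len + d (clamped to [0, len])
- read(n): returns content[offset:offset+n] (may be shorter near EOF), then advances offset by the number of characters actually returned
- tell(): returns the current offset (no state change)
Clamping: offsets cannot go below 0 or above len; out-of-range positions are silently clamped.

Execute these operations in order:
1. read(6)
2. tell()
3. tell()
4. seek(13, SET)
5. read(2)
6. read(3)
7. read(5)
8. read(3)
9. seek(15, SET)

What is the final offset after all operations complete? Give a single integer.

After 1 (read(6)): returned 'X16AUZ', offset=6
After 2 (tell()): offset=6
After 3 (tell()): offset=6
After 4 (seek(13, SET)): offset=13
After 5 (read(2)): returned 'SI', offset=15
After 6 (read(3)): returned 'K53', offset=18
After 7 (read(5)): returned '1X8XF', offset=23
After 8 (read(3)): returned '0YN', offset=26
After 9 (seek(15, SET)): offset=15

Answer: 15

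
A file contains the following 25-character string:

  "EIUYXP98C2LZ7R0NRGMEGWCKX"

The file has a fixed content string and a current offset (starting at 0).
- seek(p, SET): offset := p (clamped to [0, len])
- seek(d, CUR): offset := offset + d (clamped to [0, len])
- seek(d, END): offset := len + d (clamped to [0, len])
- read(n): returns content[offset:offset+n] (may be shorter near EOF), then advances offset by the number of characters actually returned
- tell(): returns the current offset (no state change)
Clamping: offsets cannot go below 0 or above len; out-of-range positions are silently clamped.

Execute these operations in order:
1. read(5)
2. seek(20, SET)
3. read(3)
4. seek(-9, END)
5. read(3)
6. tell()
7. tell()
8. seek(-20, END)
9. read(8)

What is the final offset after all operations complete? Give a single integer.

After 1 (read(5)): returned 'EIUYX', offset=5
After 2 (seek(20, SET)): offset=20
After 3 (read(3)): returned 'GWC', offset=23
After 4 (seek(-9, END)): offset=16
After 5 (read(3)): returned 'RGM', offset=19
After 6 (tell()): offset=19
After 7 (tell()): offset=19
After 8 (seek(-20, END)): offset=5
After 9 (read(8)): returned 'P98C2LZ7', offset=13

Answer: 13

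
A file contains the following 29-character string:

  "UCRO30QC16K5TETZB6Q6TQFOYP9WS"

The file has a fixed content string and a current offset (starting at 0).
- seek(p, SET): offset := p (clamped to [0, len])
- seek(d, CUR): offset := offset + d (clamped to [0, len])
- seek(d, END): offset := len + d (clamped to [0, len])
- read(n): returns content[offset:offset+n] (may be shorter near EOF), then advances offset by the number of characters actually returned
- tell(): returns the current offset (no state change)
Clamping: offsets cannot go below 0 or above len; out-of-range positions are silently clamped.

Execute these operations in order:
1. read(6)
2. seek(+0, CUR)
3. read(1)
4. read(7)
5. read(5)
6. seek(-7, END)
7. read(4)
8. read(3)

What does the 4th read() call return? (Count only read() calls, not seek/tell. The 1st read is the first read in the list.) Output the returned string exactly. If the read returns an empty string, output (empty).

After 1 (read(6)): returned 'UCRO30', offset=6
After 2 (seek(+0, CUR)): offset=6
After 3 (read(1)): returned 'Q', offset=7
After 4 (read(7)): returned 'C16K5TE', offset=14
After 5 (read(5)): returned 'TZB6Q', offset=19
After 6 (seek(-7, END)): offset=22
After 7 (read(4)): returned 'FOYP', offset=26
After 8 (read(3)): returned '9WS', offset=29

Answer: TZB6Q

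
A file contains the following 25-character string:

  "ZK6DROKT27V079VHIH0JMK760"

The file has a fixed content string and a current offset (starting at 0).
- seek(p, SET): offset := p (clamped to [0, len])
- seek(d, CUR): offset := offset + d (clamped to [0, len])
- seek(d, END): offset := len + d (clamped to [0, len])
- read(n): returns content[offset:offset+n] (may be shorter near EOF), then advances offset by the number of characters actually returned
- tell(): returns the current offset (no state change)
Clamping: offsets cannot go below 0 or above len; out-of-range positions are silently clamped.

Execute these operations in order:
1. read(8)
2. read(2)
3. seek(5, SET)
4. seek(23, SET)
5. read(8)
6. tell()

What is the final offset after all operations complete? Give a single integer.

After 1 (read(8)): returned 'ZK6DROKT', offset=8
After 2 (read(2)): returned '27', offset=10
After 3 (seek(5, SET)): offset=5
After 4 (seek(23, SET)): offset=23
After 5 (read(8)): returned '60', offset=25
After 6 (tell()): offset=25

Answer: 25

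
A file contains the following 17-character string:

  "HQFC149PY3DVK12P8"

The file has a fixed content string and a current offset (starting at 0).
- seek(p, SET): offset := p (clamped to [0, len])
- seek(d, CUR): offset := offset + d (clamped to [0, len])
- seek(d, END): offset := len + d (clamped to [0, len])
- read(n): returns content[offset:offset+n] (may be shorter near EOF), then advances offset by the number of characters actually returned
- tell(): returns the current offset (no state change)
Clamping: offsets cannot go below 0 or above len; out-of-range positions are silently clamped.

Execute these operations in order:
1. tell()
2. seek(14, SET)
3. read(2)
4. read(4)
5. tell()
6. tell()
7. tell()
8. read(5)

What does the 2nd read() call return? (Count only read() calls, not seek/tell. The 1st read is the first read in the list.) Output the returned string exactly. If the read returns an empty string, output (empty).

Answer: 8

Derivation:
After 1 (tell()): offset=0
After 2 (seek(14, SET)): offset=14
After 3 (read(2)): returned '2P', offset=16
After 4 (read(4)): returned '8', offset=17
After 5 (tell()): offset=17
After 6 (tell()): offset=17
After 7 (tell()): offset=17
After 8 (read(5)): returned '', offset=17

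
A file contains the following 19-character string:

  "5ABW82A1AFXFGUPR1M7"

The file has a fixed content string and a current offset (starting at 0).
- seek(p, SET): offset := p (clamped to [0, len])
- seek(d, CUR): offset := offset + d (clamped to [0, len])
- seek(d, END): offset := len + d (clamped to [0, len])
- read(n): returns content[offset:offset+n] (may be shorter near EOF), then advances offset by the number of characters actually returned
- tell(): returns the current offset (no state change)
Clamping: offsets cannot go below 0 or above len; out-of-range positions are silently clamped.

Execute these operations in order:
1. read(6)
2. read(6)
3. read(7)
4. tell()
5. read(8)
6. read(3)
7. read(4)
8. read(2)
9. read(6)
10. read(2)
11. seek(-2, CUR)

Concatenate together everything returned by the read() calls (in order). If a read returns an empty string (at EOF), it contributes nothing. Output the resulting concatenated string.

After 1 (read(6)): returned '5ABW82', offset=6
After 2 (read(6)): returned 'A1AFXF', offset=12
After 3 (read(7)): returned 'GUPR1M7', offset=19
After 4 (tell()): offset=19
After 5 (read(8)): returned '', offset=19
After 6 (read(3)): returned '', offset=19
After 7 (read(4)): returned '', offset=19
After 8 (read(2)): returned '', offset=19
After 9 (read(6)): returned '', offset=19
After 10 (read(2)): returned '', offset=19
After 11 (seek(-2, CUR)): offset=17

Answer: 5ABW82A1AFXFGUPR1M7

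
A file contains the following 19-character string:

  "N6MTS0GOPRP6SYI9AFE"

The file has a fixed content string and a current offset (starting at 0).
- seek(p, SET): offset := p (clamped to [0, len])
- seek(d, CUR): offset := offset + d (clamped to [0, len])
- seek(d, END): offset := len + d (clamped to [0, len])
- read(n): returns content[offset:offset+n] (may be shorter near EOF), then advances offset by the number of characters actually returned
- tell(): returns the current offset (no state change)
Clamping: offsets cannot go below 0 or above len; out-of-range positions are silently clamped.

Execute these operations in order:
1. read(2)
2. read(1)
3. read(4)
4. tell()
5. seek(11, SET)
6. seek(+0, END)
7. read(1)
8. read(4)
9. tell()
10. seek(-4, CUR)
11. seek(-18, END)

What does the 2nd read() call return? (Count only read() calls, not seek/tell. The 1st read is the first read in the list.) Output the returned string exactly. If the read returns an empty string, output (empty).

After 1 (read(2)): returned 'N6', offset=2
After 2 (read(1)): returned 'M', offset=3
After 3 (read(4)): returned 'TS0G', offset=7
After 4 (tell()): offset=7
After 5 (seek(11, SET)): offset=11
After 6 (seek(+0, END)): offset=19
After 7 (read(1)): returned '', offset=19
After 8 (read(4)): returned '', offset=19
After 9 (tell()): offset=19
After 10 (seek(-4, CUR)): offset=15
After 11 (seek(-18, END)): offset=1

Answer: M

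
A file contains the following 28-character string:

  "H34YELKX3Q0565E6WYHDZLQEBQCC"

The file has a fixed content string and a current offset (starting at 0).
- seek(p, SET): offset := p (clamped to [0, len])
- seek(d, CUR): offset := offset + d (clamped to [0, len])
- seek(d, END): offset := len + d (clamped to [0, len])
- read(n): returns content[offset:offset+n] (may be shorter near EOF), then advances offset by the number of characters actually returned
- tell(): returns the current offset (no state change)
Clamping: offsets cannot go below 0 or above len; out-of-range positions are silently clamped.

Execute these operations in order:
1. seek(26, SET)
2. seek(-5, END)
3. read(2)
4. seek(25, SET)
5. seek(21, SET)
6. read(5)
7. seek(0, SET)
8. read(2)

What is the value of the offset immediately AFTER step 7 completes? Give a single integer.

After 1 (seek(26, SET)): offset=26
After 2 (seek(-5, END)): offset=23
After 3 (read(2)): returned 'EB', offset=25
After 4 (seek(25, SET)): offset=25
After 5 (seek(21, SET)): offset=21
After 6 (read(5)): returned 'LQEBQ', offset=26
After 7 (seek(0, SET)): offset=0

Answer: 0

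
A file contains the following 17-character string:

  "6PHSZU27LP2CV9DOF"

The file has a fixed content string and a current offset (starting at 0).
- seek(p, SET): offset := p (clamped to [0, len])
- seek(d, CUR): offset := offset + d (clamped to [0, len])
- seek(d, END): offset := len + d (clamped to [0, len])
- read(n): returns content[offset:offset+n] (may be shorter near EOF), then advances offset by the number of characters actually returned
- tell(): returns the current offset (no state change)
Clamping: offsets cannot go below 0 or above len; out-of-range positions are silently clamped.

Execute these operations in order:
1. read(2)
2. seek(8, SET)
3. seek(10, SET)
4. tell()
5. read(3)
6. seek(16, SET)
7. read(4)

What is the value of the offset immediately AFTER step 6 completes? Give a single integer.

After 1 (read(2)): returned '6P', offset=2
After 2 (seek(8, SET)): offset=8
After 3 (seek(10, SET)): offset=10
After 4 (tell()): offset=10
After 5 (read(3)): returned '2CV', offset=13
After 6 (seek(16, SET)): offset=16

Answer: 16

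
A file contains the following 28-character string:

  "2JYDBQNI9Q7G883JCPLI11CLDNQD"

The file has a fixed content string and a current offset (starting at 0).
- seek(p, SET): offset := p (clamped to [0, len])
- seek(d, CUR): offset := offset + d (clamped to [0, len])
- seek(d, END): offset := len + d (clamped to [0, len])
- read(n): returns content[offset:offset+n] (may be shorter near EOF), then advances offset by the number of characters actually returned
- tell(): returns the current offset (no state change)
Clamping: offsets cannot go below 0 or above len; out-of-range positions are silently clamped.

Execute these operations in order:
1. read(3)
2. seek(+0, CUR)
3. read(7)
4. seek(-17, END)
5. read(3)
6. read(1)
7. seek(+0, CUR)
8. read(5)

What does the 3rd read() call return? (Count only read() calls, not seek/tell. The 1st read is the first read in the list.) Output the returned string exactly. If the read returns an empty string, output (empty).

After 1 (read(3)): returned '2JY', offset=3
After 2 (seek(+0, CUR)): offset=3
After 3 (read(7)): returned 'DBQNI9Q', offset=10
After 4 (seek(-17, END)): offset=11
After 5 (read(3)): returned 'G88', offset=14
After 6 (read(1)): returned '3', offset=15
After 7 (seek(+0, CUR)): offset=15
After 8 (read(5)): returned 'JCPLI', offset=20

Answer: G88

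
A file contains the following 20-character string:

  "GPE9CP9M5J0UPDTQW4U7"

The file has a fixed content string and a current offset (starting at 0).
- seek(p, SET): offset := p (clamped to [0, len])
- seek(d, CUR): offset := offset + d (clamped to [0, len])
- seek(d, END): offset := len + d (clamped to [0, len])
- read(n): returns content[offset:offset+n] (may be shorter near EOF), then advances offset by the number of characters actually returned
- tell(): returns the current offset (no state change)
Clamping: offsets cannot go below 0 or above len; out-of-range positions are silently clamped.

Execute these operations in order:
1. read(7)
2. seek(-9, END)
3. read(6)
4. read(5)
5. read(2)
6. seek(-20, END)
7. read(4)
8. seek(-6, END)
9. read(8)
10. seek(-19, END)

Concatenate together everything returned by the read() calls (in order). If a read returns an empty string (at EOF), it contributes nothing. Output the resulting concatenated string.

Answer: GPE9CP9UPDTQW4U7GPE9TQW4U7

Derivation:
After 1 (read(7)): returned 'GPE9CP9', offset=7
After 2 (seek(-9, END)): offset=11
After 3 (read(6)): returned 'UPDTQW', offset=17
After 4 (read(5)): returned '4U7', offset=20
After 5 (read(2)): returned '', offset=20
After 6 (seek(-20, END)): offset=0
After 7 (read(4)): returned 'GPE9', offset=4
After 8 (seek(-6, END)): offset=14
After 9 (read(8)): returned 'TQW4U7', offset=20
After 10 (seek(-19, END)): offset=1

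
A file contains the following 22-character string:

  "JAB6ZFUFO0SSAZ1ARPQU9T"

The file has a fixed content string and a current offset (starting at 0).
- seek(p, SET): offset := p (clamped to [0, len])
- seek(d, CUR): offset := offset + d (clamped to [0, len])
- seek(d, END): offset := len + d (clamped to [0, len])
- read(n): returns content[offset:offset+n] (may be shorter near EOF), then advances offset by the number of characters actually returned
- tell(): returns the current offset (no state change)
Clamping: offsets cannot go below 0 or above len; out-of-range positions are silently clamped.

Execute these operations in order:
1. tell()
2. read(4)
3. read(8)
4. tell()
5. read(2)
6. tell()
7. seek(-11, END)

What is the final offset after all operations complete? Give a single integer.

After 1 (tell()): offset=0
After 2 (read(4)): returned 'JAB6', offset=4
After 3 (read(8)): returned 'ZFUFO0SS', offset=12
After 4 (tell()): offset=12
After 5 (read(2)): returned 'AZ', offset=14
After 6 (tell()): offset=14
After 7 (seek(-11, END)): offset=11

Answer: 11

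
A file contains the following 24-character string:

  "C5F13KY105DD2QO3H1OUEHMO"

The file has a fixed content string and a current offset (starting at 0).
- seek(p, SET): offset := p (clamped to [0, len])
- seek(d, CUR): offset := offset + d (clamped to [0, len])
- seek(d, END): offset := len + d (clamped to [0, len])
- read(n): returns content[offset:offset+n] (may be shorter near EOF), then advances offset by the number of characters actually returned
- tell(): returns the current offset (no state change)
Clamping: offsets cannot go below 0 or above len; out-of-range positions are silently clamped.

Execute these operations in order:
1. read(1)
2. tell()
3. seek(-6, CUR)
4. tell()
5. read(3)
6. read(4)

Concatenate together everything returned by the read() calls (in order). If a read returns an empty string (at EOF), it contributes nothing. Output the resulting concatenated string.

After 1 (read(1)): returned 'C', offset=1
After 2 (tell()): offset=1
After 3 (seek(-6, CUR)): offset=0
After 4 (tell()): offset=0
After 5 (read(3)): returned 'C5F', offset=3
After 6 (read(4)): returned '13KY', offset=7

Answer: CC5F13KY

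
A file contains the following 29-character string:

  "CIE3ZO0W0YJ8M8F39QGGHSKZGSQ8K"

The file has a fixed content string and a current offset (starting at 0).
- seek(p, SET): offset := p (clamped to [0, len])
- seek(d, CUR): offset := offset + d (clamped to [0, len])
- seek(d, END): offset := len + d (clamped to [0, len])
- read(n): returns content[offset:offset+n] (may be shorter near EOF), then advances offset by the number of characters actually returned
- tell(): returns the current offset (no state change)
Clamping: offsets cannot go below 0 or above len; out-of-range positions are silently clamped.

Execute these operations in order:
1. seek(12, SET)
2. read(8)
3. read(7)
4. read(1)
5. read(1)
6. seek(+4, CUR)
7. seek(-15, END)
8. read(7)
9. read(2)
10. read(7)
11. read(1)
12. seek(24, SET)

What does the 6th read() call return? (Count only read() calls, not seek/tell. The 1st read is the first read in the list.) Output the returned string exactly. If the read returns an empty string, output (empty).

After 1 (seek(12, SET)): offset=12
After 2 (read(8)): returned 'M8F39QGG', offset=20
After 3 (read(7)): returned 'HSKZGSQ', offset=27
After 4 (read(1)): returned '8', offset=28
After 5 (read(1)): returned 'K', offset=29
After 6 (seek(+4, CUR)): offset=29
After 7 (seek(-15, END)): offset=14
After 8 (read(7)): returned 'F39QGGH', offset=21
After 9 (read(2)): returned 'SK', offset=23
After 10 (read(7)): returned 'ZGSQ8K', offset=29
After 11 (read(1)): returned '', offset=29
After 12 (seek(24, SET)): offset=24

Answer: SK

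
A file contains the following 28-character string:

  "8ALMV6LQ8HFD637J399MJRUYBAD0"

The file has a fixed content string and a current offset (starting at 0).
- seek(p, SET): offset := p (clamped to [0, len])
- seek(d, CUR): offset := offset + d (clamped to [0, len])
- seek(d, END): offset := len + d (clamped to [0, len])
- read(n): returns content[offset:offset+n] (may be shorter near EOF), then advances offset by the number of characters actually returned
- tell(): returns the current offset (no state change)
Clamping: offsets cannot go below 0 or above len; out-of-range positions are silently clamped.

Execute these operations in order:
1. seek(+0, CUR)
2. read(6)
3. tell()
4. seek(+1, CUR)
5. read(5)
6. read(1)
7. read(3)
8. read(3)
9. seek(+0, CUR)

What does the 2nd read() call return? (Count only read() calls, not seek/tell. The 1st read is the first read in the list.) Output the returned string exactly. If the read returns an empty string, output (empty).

Answer: Q8HFD

Derivation:
After 1 (seek(+0, CUR)): offset=0
After 2 (read(6)): returned '8ALMV6', offset=6
After 3 (tell()): offset=6
After 4 (seek(+1, CUR)): offset=7
After 5 (read(5)): returned 'Q8HFD', offset=12
After 6 (read(1)): returned '6', offset=13
After 7 (read(3)): returned '37J', offset=16
After 8 (read(3)): returned '399', offset=19
After 9 (seek(+0, CUR)): offset=19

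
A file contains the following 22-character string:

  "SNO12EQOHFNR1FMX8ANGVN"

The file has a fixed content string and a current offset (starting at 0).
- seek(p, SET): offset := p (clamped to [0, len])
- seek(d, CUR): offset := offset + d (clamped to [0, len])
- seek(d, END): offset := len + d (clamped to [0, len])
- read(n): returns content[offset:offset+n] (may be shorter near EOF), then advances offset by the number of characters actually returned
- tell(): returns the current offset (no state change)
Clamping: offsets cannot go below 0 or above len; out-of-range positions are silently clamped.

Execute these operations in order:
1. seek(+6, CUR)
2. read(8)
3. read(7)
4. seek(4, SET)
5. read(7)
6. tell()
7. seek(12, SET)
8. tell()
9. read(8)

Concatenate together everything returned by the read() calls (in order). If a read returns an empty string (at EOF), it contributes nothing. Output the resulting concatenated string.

Answer: QOHFNR1FMX8ANGV2EQOHFN1FMX8ANG

Derivation:
After 1 (seek(+6, CUR)): offset=6
After 2 (read(8)): returned 'QOHFNR1F', offset=14
After 3 (read(7)): returned 'MX8ANGV', offset=21
After 4 (seek(4, SET)): offset=4
After 5 (read(7)): returned '2EQOHFN', offset=11
After 6 (tell()): offset=11
After 7 (seek(12, SET)): offset=12
After 8 (tell()): offset=12
After 9 (read(8)): returned '1FMX8ANG', offset=20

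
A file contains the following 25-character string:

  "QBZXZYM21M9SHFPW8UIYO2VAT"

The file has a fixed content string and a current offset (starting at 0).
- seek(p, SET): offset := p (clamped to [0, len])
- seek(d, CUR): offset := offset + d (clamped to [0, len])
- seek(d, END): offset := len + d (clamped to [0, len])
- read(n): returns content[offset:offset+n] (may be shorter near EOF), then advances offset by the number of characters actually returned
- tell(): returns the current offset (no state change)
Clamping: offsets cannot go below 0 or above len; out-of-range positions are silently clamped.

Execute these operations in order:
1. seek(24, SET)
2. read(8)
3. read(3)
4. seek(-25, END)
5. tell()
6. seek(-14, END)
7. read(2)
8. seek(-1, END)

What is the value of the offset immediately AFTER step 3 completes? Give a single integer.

Answer: 25

Derivation:
After 1 (seek(24, SET)): offset=24
After 2 (read(8)): returned 'T', offset=25
After 3 (read(3)): returned '', offset=25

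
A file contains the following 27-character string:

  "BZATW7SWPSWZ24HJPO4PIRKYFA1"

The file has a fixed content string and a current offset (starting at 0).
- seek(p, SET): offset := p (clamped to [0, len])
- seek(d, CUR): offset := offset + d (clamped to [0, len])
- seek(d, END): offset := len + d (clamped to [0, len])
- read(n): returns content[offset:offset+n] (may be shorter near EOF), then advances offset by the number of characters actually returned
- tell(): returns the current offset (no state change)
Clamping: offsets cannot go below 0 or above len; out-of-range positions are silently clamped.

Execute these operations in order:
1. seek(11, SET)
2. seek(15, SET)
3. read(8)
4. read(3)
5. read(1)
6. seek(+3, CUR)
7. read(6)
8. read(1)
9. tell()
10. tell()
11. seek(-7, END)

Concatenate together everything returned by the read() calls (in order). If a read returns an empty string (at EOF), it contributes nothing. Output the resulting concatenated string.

Answer: JPO4PIRKYFA1

Derivation:
After 1 (seek(11, SET)): offset=11
After 2 (seek(15, SET)): offset=15
After 3 (read(8)): returned 'JPO4PIRK', offset=23
After 4 (read(3)): returned 'YFA', offset=26
After 5 (read(1)): returned '1', offset=27
After 6 (seek(+3, CUR)): offset=27
After 7 (read(6)): returned '', offset=27
After 8 (read(1)): returned '', offset=27
After 9 (tell()): offset=27
After 10 (tell()): offset=27
After 11 (seek(-7, END)): offset=20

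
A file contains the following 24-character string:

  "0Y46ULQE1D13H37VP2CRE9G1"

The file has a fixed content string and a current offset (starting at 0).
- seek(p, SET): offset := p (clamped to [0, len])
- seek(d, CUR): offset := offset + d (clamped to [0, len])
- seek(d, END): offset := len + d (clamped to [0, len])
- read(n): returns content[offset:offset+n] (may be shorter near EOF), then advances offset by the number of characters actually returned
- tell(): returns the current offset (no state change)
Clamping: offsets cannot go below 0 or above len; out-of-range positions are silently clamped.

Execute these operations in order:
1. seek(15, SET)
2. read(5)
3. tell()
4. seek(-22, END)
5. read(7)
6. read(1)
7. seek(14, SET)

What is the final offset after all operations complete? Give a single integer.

After 1 (seek(15, SET)): offset=15
After 2 (read(5)): returned 'VP2CR', offset=20
After 3 (tell()): offset=20
After 4 (seek(-22, END)): offset=2
After 5 (read(7)): returned '46ULQE1', offset=9
After 6 (read(1)): returned 'D', offset=10
After 7 (seek(14, SET)): offset=14

Answer: 14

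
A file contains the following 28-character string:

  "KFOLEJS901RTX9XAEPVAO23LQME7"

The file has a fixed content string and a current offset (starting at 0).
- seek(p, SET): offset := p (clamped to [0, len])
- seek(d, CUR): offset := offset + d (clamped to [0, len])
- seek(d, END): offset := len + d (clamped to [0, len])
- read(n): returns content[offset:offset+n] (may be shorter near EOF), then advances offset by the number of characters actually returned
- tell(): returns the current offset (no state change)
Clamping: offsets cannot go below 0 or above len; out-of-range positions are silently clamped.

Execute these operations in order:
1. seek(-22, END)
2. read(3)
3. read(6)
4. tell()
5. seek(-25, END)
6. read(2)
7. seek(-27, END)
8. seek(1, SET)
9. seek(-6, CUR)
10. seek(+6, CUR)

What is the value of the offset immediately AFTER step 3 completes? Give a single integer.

After 1 (seek(-22, END)): offset=6
After 2 (read(3)): returned 'S90', offset=9
After 3 (read(6)): returned '1RTX9X', offset=15

Answer: 15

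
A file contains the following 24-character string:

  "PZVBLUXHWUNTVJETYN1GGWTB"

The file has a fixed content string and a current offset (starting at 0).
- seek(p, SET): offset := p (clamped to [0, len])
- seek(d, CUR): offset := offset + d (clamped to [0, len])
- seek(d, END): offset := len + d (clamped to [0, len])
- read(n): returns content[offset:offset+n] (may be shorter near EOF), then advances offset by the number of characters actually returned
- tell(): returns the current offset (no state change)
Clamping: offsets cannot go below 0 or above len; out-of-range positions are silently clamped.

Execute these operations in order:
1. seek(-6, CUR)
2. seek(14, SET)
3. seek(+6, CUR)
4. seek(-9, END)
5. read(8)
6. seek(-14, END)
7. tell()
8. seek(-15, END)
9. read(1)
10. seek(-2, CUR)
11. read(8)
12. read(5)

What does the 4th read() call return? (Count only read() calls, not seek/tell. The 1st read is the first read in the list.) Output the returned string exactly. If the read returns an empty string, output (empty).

After 1 (seek(-6, CUR)): offset=0
After 2 (seek(14, SET)): offset=14
After 3 (seek(+6, CUR)): offset=20
After 4 (seek(-9, END)): offset=15
After 5 (read(8)): returned 'TYN1GGWT', offset=23
After 6 (seek(-14, END)): offset=10
After 7 (tell()): offset=10
After 8 (seek(-15, END)): offset=9
After 9 (read(1)): returned 'U', offset=10
After 10 (seek(-2, CUR)): offset=8
After 11 (read(8)): returned 'WUNTVJET', offset=16
After 12 (read(5)): returned 'YN1GG', offset=21

Answer: YN1GG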